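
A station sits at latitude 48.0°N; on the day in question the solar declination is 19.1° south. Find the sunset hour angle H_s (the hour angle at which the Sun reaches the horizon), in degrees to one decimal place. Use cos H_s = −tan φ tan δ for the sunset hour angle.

67.4°

cos H_s = −tan(48.0°) · tan(-19.1°) = 0.3846, so H_s = arccos(0.3846) = 67.38°.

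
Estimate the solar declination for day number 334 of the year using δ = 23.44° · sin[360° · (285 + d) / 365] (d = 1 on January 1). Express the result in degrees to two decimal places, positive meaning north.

-22.10°

360 × (285 + 334) / 365 = 610.521°; sin(610.521°) = -0.9428.
δ = 23.44 × -0.9428 = -22.099° ≈ -22.10°.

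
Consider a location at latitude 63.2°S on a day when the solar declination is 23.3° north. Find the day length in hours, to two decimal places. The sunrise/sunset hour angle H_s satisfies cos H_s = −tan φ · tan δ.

cos H_s = −tan(-63.2°) · tan(23.3°) = 0.8526, so H_s = arccos(0.8526) = 31.50°.
Day length = 2 H_s / 15° h⁻¹ = 63.00° / 15 = 4.200 h.

4.20 hours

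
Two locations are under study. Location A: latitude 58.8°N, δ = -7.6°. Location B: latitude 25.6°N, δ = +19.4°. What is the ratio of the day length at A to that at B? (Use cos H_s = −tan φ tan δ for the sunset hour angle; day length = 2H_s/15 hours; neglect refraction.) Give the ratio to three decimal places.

0.775

A: H_s = arccos(−tan 58.8° · tan -7.6°) = 77.27°, so 2H_s/15 = 10.3027 h.
B: H_s = arccos(−tan 25.6° · tan 19.4°) = 99.71°, so 2H_s/15 = 13.2947 h.
Ratio A/B = 10.3027 / 13.2947 = 0.7749.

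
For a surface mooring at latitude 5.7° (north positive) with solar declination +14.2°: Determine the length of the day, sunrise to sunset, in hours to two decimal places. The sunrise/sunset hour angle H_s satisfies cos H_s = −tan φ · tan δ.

12.19 hours

cos H_s = −tan(5.7°) · tan(14.2°) = -0.0253, so H_s = arccos(-0.0253) = 91.45°.
Day length = 2 H_s / 15° h⁻¹ = 182.90° / 15 = 12.193 h.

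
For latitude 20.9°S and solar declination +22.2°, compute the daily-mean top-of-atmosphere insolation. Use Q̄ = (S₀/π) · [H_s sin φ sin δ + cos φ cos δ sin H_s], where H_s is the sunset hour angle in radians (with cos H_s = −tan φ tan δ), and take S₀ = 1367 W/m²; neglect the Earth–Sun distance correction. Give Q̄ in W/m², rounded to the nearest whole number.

The sunset hour angle satisfies cos H_s = −tan φ tan δ = 0.1558, giving H_s = 81.04°. In radians, H_s = 1.4144.
H_s sin φ sin δ = 1.4144 × -0.3567 × 0.3778 = -0.1906.
cos φ cos δ sin H_s = 0.9342 × 0.9259 × 0.9878 = 0.8544.
Q̄ = (1367/π) × (-0.1906 + 0.8544) = 435.13 × 0.6638 = 288.84 W/m².

289 W/m²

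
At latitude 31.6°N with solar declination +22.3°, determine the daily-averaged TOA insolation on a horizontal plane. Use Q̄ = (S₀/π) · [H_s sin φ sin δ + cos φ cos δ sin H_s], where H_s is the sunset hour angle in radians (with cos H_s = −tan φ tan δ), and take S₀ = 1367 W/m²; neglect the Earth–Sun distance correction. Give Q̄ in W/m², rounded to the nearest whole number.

The sunset hour angle satisfies cos H_s = −tan φ tan δ = -0.2523, giving H_s = 104.61°. In radians, H_s = 1.8258.
H_s sin φ sin δ = 1.8258 × 0.5240 × 0.3795 = 0.3631.
cos φ cos δ sin H_s = 0.8517 × 0.9252 × 0.9677 = 0.7625.
Q̄ = (1367/π) × (0.3631 + 0.7625) = 435.13 × 1.1256 = 489.78 W/m².

490 W/m²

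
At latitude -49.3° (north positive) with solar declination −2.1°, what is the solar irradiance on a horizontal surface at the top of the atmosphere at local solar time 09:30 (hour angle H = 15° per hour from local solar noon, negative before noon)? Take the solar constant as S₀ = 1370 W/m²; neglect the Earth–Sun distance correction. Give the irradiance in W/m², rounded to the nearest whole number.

Hour angle H = 15° × (9.5 − 12) = -37.50°.
cos θ_z = sin(-49.3°) sin(-2.1°) + cos(-49.3°) cos(-2.1°) cos(-37.50°) = 0.0278 + 0.5170 = 0.5448.
Top-of-atmosphere irradiance = S₀ cos θ_z = 1370 × 0.5448 = 746.38 W/m².

746 W/m²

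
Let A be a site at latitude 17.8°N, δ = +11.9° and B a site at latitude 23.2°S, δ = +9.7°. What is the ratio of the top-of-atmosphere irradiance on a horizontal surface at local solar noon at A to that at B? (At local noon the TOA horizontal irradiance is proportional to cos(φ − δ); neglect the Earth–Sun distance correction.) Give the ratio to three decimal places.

1.185

A: cos θ_z = cos(17.8° − (11.9°)) = 0.9947.
B: cos θ_z = cos(-23.2° − (9.7°)) = 0.8396.
Ratio A/B = 0.9947 / 0.8396 = 1.1847.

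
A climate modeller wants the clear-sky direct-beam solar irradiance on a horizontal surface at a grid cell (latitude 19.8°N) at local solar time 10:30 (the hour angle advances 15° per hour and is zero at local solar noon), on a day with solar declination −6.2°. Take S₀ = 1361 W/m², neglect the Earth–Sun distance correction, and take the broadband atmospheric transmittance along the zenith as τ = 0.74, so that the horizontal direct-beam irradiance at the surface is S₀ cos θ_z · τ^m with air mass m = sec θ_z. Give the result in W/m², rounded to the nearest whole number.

783 W/m²

Hour angle H = 15° × (10.5 − 12) = -22.50°.
cos θ_z = sin φ sin δ + cos φ cos δ cos H = (0.3387)(-0.1080) + (0.9409)(0.9942)(0.9239) = 0.8277.
Air mass m = 1/cos θ_z = 1/0.8277 = 1.208; τ^m = 0.74^1.208 = 0.6951.
Surface direct beam = 1361 × 0.8277 × 0.6951 = 783.03 W/m².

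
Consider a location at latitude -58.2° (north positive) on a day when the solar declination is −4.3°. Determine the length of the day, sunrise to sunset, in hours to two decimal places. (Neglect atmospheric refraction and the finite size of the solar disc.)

cos H_s = −tan(-58.2°) · tan(-4.3°) = -0.1213, so H_s = arccos(-0.1213) = 96.97°.
Day length = 2 H_s / 15° h⁻¹ = 193.94° / 15 = 12.929 h.

12.93 hours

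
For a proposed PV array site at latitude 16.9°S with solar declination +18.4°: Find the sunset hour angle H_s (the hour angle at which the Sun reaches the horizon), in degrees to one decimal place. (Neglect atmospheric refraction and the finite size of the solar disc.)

−tan φ tan δ = −(-0.3038)(0.3327) = 0.1011; H_s = arccos(0.1011) = 84.20°.

84.2°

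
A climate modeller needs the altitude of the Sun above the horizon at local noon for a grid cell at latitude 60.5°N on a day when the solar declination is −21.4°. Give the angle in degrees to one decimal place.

8.1°

At local solar noon the hour angle is zero, so the elevation is 90° − |φ − δ| = 90° − |60.5° − (-21.4°)| = 90° − 81.9° = 8.1°.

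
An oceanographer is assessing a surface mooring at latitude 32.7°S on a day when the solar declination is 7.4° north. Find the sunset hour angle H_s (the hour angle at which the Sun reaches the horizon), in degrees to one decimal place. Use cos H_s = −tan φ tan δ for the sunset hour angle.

85.2°

−tan φ tan δ = −(-0.6420)(0.1299) = 0.0834; H_s = arccos(0.0834) = 85.22°.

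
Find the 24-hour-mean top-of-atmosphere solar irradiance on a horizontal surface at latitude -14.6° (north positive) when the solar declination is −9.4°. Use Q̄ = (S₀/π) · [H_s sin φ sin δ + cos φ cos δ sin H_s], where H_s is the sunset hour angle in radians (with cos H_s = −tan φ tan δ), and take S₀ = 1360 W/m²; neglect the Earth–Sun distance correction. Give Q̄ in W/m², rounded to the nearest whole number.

442 W/m²

−tan φ tan δ = −(-0.2605)(-0.1655) = -0.0431; H_s = arccos(-0.0431) = 92.47°. In radians, H_s = 1.6139.
H_s sin φ sin δ = 1.6139 × -0.2521 × -0.1633 = 0.0664.
cos φ cos δ sin H_s = 0.9677 × 0.9866 × 0.9991 = 0.9539.
Q̄ = (1360/π) × (0.0664 + 0.9539) = 432.90 × 1.0203 = 441.69 W/m².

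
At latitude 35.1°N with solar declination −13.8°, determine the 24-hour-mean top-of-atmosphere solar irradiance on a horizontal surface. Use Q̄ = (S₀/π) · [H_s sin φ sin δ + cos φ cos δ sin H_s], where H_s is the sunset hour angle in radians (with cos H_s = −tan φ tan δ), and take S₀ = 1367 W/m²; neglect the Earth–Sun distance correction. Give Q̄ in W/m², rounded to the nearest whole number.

257 W/m²

−tan φ tan δ = −(0.7028)(-0.2456) = 0.1726; H_s = arccos(0.1726) = 80.06°. In radians, H_s = 1.3973.
H_s sin φ sin δ = 1.3973 × 0.5750 × -0.2385 = -0.1916.
cos φ cos δ sin H_s = 0.8181 × 0.9711 × 0.9850 = 0.7825.
Q̄ = (1367/π) × (-0.1916 + 0.7825) = 435.13 × 0.5909 = 257.12 W/m².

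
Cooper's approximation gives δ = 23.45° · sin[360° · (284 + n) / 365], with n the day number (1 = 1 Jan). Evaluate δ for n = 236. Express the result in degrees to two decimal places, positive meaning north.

360 × (284 + 236) / 365 = 512.877°; sin(512.877°) = 0.4559.
δ = 23.45 × 0.4559 = 10.691° ≈ +10.69°.

+10.69°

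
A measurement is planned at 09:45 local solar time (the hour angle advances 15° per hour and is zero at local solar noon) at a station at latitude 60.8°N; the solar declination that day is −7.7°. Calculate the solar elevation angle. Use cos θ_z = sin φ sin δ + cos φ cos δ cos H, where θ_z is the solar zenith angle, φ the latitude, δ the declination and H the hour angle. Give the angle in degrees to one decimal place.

Hour angle H = 15° × (9.75 − 12) = -33.75°.
With φ = 60.8°, δ = -7.7°, H = -33.75°: sin φ sin δ = -0.1170, cos φ cos δ cos H = 0.4020, so cos θ_z = 0.2850.
θ_z = arccos(0.2850) = 73.44°, so the elevation is 90° − 73.44° = 16.56°.

16.6°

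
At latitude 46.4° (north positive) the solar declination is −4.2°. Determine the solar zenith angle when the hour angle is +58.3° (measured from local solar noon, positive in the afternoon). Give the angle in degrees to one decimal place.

cos θ_z = sin φ sin δ + cos φ cos δ cos H = (0.7242)(-0.0732) + (0.6896)(0.9973)(0.5255) = 0.3084.
θ_z = arccos(0.3084) = 72.04°.

72.0°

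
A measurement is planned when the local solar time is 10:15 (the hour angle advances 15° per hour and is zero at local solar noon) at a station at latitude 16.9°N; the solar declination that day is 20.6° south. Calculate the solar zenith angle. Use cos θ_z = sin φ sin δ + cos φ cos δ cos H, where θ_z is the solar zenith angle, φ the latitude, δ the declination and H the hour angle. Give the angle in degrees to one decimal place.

45.5°

Hour angle H = 15° × (10.25 − 12) = -26.25°.
cos θ_z = sin(16.9°) sin(-20.6°) + cos(16.9°) cos(-20.6°) cos(-26.25°) = -0.1023 + 0.8033 = 0.7010.
θ_z = arccos(0.7010) = 45.49°.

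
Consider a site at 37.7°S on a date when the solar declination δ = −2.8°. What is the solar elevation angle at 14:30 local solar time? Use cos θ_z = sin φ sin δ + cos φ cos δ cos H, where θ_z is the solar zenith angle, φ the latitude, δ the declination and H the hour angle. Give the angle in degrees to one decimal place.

Hour angle H = 15° × (14.5 − 12) = 37.50°.
cos θ_z = sin φ sin δ + cos φ cos δ cos H = (-0.6115)(-0.0488) + (0.7912)(0.9988)(0.7934) = 0.6568.
θ_z = arccos(0.6568) = 48.94°, so the elevation is 90° − 48.94° = 41.06°.

41.1°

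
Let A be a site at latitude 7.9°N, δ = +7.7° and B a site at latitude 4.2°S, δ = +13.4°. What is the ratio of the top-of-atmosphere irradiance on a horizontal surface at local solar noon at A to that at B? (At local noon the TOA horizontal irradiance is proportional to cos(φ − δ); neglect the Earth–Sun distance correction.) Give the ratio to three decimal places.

1.049

A: cos θ_z = cos(7.9° − (7.7°)) = 1.0000.
B: cos θ_z = cos(-4.2° − (13.4°)) = 0.9532.
Ratio A/B = 1.0000 / 0.9532 = 1.0491.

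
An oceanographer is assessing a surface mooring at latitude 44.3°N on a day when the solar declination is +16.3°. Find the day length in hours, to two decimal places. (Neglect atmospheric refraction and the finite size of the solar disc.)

cos H_s = −tan(44.3°) · tan(16.3°) = -0.2854, so H_s = arccos(-0.2854) = 106.58°.
Day length = 2 H_s / 15° h⁻¹ = 213.16° / 15 = 14.211 h.

14.21 hours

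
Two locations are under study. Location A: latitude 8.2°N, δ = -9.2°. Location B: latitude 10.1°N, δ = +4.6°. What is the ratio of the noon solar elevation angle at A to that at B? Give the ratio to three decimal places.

A: 90° − |8.2 − (-9.2)| = 72.60°.
B: 90° − |10.1 − (4.6)| = 84.50°.
Ratio A/B = 72.6000 / 84.5000 = 0.8592.

0.859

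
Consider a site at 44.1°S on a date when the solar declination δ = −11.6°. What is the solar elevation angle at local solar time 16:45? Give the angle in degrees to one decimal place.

21.5°

Hour angle H = 15° × (16.75 − 12) = 71.25°.
cos θ_z = sin φ sin δ + cos φ cos δ cos H = (-0.6959)(-0.2011) + (0.7181)(0.9796)(0.3214) = 0.3660.
θ_z = arccos(0.3660) = 68.53°, so the elevation is 90° − 68.53° = 21.47°.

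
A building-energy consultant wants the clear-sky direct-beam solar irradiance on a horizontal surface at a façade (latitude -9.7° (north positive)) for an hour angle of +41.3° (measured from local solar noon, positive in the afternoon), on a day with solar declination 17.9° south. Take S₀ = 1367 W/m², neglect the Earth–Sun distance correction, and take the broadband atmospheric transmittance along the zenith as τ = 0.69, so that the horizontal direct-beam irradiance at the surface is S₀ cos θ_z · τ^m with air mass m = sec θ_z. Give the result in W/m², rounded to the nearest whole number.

633 W/m²

cos θ_z = sin(-9.7°) sin(-17.9°) + cos(-9.7°) cos(-17.9°) cos(41.30°) = 0.0518 + 0.7047 = 0.7565.
Air mass m = 1/cos θ_z = 1/0.7565 = 1.322; τ^m = 0.69^1.322 = 0.6123.
Surface direct beam = 1367 × 0.7565 × 0.6123 = 633.20 W/m².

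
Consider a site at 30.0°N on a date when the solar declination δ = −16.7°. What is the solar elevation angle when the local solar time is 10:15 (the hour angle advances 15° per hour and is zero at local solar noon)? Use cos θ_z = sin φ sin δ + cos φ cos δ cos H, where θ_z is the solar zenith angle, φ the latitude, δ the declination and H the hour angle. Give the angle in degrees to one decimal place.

36.9°

Hour angle H = 15° × (10.25 − 12) = -26.25°.
cos θ_z = sin(30.0°) sin(-16.7°) + cos(30.0°) cos(-16.7°) cos(-26.25°) = -0.1437 + 0.7440 = 0.6003.
θ_z = arccos(0.6003) = 53.11°, so the elevation is 90° − 53.11° = 36.89°.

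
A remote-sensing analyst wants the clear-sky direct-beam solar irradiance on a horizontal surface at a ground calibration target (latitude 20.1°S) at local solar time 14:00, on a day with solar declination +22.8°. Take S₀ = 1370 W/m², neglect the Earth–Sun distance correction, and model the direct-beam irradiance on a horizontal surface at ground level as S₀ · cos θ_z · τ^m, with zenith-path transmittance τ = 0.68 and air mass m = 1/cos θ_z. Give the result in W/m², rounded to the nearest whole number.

452 W/m²

Hour angle H = 15° × (14 − 12) = 30.00°.
With φ = -20.1°, δ = 22.8°, H = 30.00°: sin φ sin δ = -0.1332, cos φ cos δ cos H = 0.7497, so cos θ_z = 0.6165.
Air mass m = 1/cos θ_z = 1/0.6165 = 1.622; τ^m = 0.68^1.622 = 0.5350.
Surface direct beam = 1370 × 0.6165 × 0.5350 = 451.86 W/m².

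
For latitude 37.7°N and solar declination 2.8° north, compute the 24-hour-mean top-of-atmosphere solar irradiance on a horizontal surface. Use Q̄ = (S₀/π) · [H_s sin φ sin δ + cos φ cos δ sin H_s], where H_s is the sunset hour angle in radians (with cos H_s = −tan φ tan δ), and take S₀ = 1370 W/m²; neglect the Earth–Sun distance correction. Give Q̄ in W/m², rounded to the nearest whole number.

365 W/m²

−tan φ tan δ = −(0.7729)(0.0489) = -0.0378; H_s = arccos(-0.0378) = 92.17°. In radians, H_s = 1.6087.
H_s sin φ sin δ = 1.6087 × 0.6115 × 0.0488 = 0.0480.
cos φ cos δ sin H_s = 0.7912 × 0.9988 × 0.9993 = 0.7897.
Q̄ = (1370/π) × (0.0480 + 0.7897) = 436.08 × 0.8377 = 365.30 W/m².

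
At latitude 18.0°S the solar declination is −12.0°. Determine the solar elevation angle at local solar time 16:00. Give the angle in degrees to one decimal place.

Hour angle H = 15° × (16 − 12) = 60.00°.
With φ = -18.0°, δ = -12.0°, H = 60.00°: sin φ sin δ = 0.0642, cos φ cos δ cos H = 0.4651, so cos θ_z = 0.5293.
θ_z = arccos(0.5293) = 58.04°, so the elevation is 90° − 58.04° = 31.96°.

32.0°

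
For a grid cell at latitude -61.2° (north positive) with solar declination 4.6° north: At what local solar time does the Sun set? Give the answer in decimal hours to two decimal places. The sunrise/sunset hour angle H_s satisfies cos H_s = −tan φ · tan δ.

17.44 h

The sunset hour angle satisfies cos H_s = −tan φ tan δ = 0.1464, giving H_s = 81.58°.
Sunset is at 12 + H_s/15 = 12 + 5.439 = 17.439 h local solar time.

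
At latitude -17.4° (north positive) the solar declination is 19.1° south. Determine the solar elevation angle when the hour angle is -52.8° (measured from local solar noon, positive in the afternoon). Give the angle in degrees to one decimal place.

With φ = -17.4°, δ = -19.1°, H = -52.80°: sin φ sin δ = 0.0979, cos φ cos δ cos H = 0.5452, so cos θ_z = 0.6431.
θ_z = arccos(0.6431) = 49.98°, so the elevation is 90° − 49.98° = 40.02°.

40.0°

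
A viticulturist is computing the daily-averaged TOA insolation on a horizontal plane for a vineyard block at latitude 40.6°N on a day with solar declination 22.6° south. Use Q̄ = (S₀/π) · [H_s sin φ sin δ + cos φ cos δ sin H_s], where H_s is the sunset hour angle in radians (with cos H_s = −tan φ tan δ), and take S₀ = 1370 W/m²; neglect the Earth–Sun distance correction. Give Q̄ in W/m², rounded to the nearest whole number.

cos H_s = −tan(40.6°) · tan(-22.6°) = 0.3568, so H_s = arccos(0.3568) = 69.10°. In radians, H_s = 1.2060.
H_s sin φ sin δ = 1.2060 × 0.6508 × -0.3843 = -0.3016.
cos φ cos δ sin H_s = 0.7593 × 0.9232 × 0.9342 = 0.6549.
Q̄ = (1370/π) × (-0.3016 + 0.6549) = 436.08 × 0.3533 = 154.07 W/m².

154 W/m²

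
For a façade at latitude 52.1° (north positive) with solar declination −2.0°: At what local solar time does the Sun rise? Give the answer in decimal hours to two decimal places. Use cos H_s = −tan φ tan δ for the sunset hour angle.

cos H_s = −tan(52.1°) · tan(-2.0°) = 0.0449, so H_s = arccos(0.0449) = 87.43°.
Sunrise is at 12 − H_s/15 = 12 − 5.829 = 6.171 h local solar time.

6.17 h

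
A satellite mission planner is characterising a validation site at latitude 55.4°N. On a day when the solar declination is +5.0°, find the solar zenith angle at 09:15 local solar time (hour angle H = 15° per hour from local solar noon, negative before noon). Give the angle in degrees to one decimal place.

Hour angle H = 15° × (9.25 − 12) = -41.25°.
cos θ_z = sin(55.4°) sin(5.0°) + cos(55.4°) cos(5.0°) cos(-41.25°) = 0.0717 + 0.4253 = 0.4970.
θ_z = arccos(0.4970) = 60.20°.

60.2°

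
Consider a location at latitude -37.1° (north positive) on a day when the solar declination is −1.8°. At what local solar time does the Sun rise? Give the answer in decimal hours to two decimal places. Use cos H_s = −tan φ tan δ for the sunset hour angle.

5.91 h

cos H_s = −tan(-37.1°) · tan(-1.8°) = -0.0238, so H_s = arccos(-0.0238) = 91.36°.
Sunrise is at 12 − H_s/15 = 12 − 6.091 = 5.909 h local solar time.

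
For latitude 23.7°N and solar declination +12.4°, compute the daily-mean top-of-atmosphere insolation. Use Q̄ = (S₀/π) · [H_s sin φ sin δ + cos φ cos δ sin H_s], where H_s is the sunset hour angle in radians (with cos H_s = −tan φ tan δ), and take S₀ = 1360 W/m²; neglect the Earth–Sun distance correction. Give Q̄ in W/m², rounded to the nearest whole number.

448 W/m²

The sunset hour angle satisfies cos H_s = −tan φ tan δ = -0.0965, giving H_s = 95.54°. In radians, H_s = 1.6675.
H_s sin φ sin δ = 1.6675 × 0.4019 × 0.2147 = 0.1439.
cos φ cos δ sin H_s = 0.9157 × 0.9767 × 0.9953 = 0.8902.
Q̄ = (1360/π) × (0.1439 + 0.8902) = 432.90 × 1.0341 = 447.66 W/m².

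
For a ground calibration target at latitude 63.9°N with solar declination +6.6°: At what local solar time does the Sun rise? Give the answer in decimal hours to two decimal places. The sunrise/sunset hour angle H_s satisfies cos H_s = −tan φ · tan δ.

5.09 h

The sunset hour angle satisfies cos H_s = −tan φ tan δ = -0.2362, giving H_s = 103.66°.
Sunrise is at 12 − H_s/15 = 12 − 6.911 = 5.089 h local solar time.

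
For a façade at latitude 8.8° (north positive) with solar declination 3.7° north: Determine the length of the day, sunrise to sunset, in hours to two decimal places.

The sunset hour angle satisfies cos H_s = −tan φ tan δ = -0.0100, giving H_s = 90.57°.
Day length = 2 H_s / 15° h⁻¹ = 181.14° / 15 = 12.076 h.

12.08 hours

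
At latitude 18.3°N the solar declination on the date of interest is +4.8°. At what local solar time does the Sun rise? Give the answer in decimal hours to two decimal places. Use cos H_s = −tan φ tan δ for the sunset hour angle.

5.89 h

cos H_s = −tan(18.3°) · tan(4.8°) = -0.0278, so H_s = arccos(-0.0278) = 91.59°.
Sunrise is at 12 − H_s/15 = 12 − 6.106 = 5.894 h local solar time.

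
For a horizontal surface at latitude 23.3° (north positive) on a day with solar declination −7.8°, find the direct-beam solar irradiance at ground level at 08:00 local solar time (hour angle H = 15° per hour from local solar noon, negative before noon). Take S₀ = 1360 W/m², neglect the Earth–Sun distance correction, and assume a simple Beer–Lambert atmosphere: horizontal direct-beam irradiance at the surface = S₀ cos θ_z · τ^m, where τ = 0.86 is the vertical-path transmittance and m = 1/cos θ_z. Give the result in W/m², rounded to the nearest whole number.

Hour angle H = 15° × (8 − 12) = -60.00°.
With φ = 23.3°, δ = -7.8°, H = -60.00°: sin φ sin δ = -0.0537, cos φ cos δ cos H = 0.4550, so cos θ_z = 0.4013.
Air mass m = 1/cos θ_z = 1/0.4013 = 2.492; τ^m = 0.86^2.492 = 0.6867.
Surface direct beam = 1360 × 0.4013 × 0.6867 = 374.78 W/m².

375 W/m²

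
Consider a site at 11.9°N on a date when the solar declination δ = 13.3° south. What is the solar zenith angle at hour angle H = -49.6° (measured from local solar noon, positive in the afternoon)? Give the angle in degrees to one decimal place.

With φ = 11.9°, δ = -13.3°, H = -49.60°: sin φ sin δ = -0.0474, cos φ cos δ cos H = 0.6172, so cos θ_z = 0.5698.
θ_z = arccos(0.5698) = 55.26°.

55.3°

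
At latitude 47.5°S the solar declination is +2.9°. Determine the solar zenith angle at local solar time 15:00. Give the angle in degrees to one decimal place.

63.9°

Hour angle H = 15° × (15 − 12) = 45.00°.
With φ = -47.5°, δ = 2.9°, H = 45.00°: sin φ sin δ = -0.0373, cos φ cos δ cos H = 0.4771, so cos θ_z = 0.4398.
θ_z = arccos(0.4398) = 63.91°.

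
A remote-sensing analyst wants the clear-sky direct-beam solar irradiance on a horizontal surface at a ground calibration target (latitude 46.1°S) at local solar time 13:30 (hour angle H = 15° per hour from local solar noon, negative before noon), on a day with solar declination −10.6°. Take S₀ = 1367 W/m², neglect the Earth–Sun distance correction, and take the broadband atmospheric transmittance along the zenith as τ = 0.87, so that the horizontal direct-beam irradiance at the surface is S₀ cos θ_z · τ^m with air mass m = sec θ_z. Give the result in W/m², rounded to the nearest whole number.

868 W/m²

Hour angle H = 15° × (13.5 − 12) = 22.50°.
cos θ_z = sin φ sin δ + cos φ cos δ cos H = (-0.7206)(-0.1840) + (0.6934)(0.9829)(0.9239) = 0.7623.
Air mass m = 1/cos θ_z = 1/0.7623 = 1.312; τ^m = 0.87^1.312 = 0.8330.
Surface direct beam = 1367 × 0.7623 × 0.8330 = 868.04 W/m².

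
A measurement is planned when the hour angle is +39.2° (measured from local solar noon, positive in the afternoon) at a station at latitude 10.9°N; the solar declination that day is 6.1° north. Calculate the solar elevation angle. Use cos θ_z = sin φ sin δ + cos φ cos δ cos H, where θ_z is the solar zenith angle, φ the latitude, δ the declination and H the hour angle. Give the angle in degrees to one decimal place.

51.0°

cos θ_z = sin φ sin δ + cos φ cos δ cos H = (0.1891)(0.1063) + (0.9820)(0.9943)(0.7749) = 0.7767.
θ_z = arccos(0.7767) = 39.04°, so the elevation is 90° − 39.04° = 50.96°.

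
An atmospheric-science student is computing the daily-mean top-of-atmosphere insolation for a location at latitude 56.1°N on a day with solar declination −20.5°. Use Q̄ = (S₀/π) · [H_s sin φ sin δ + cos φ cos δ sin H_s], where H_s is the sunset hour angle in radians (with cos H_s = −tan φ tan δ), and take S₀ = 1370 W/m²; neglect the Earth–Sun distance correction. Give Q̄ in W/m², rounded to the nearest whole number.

65 W/m²

cos H_s = −tan(56.1°) · tan(-20.5°) = 0.5564, so H_s = arccos(0.5564) = 56.19°. In radians, H_s = 0.9807.
H_s sin φ sin δ = 0.9807 × 0.8300 × -0.3502 = -0.2851.
cos φ cos δ sin H_s = 0.5577 × 0.9367 × 0.8309 = 0.4341.
Q̄ = (1370/π) × (-0.2851 + 0.4341) = 436.08 × 0.1490 = 64.98 W/m².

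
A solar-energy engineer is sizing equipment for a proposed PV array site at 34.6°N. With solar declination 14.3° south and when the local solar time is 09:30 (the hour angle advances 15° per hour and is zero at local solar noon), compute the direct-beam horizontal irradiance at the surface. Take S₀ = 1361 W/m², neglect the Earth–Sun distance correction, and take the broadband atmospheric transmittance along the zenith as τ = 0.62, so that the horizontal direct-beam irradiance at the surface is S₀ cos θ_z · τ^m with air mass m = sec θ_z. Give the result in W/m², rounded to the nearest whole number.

254 W/m²

Hour angle H = 15° × (9.5 − 12) = -37.50°.
With φ = 34.6°, δ = -14.3°, H = -37.50°: sin φ sin δ = -0.1403, cos φ cos δ cos H = 0.6328, so cos θ_z = 0.4925.
Air mass m = 1/cos θ_z = 1/0.4925 = 2.030; τ^m = 0.62^2.030 = 0.3789.
Surface direct beam = 1361 × 0.4925 × 0.3789 = 253.97 W/m².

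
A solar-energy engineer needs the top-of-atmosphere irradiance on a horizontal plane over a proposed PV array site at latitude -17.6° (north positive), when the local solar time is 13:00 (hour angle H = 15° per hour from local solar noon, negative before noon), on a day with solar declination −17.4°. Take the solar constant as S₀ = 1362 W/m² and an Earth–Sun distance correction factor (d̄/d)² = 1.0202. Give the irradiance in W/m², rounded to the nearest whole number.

1346 W/m²

Hour angle H = 15° × (13 − 12) = 15.00°.
cos θ_z = sin φ sin δ + cos φ cos δ cos H = (-0.3024)(-0.2990) + (0.9532)(0.9542)(0.9659) = 0.9689.
Top-of-atmosphere irradiance = S₀ (d̄/d)² cos θ_z = 1362 × 1.0202 × 0.9689 = 1346.30 W/m².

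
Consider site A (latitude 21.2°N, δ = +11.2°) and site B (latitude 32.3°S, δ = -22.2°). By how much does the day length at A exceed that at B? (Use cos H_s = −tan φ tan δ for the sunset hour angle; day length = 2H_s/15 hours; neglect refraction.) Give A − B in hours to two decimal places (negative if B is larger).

A: H_s = arccos(−tan 21.2° · tan 11.2°) = 94.40°, so 2H_s/15 = 12.5867 h.
B: H_s = arccos(−tan -32.3° · tan -22.2°) = 104.95°, so 2H_s/15 = 13.9933 h.
A − B = 12.5867 − 13.9933 = -1.4066 h.

-1.41 h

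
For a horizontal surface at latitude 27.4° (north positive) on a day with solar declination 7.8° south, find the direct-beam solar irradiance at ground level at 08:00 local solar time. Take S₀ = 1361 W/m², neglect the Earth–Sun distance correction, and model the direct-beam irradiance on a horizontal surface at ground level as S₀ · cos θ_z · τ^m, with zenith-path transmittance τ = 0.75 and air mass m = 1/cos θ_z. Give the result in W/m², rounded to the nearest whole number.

240 W/m²

Hour angle H = 15° × (8 − 12) = -60.00°.
With φ = 27.4°, δ = -7.8°, H = -60.00°: sin φ sin δ = -0.0625, cos φ cos δ cos H = 0.4398, so cos θ_z = 0.3773.
Air mass m = 1/cos θ_z = 1/0.3773 = 2.650; τ^m = 0.75^2.650 = 0.4666.
Surface direct beam = 1361 × 0.3773 × 0.4666 = 239.60 W/m².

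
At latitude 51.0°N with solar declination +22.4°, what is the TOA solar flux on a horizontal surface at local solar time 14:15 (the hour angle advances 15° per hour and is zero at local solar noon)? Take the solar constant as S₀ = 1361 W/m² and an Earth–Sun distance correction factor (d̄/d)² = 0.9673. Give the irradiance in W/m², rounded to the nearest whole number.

Hour angle H = 15° × (14.25 − 12) = 33.75°.
cos θ_z = sin(51.0°) sin(22.4°) + cos(51.0°) cos(22.4°) cos(33.75°) = 0.2961 + 0.4838 = 0.7799.
Top-of-atmosphere irradiance = S₀ (d̄/d)² cos θ_z = 1361 × 0.9673 × 0.7799 = 1026.73 W/m².

1027 W/m²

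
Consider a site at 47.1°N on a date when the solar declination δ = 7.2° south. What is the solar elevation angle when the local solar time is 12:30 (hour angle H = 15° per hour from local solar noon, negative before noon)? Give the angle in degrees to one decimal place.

Hour angle H = 15° × (12.5 − 12) = 7.50°.
cos θ_z = sin(47.1°) sin(-7.2°) + cos(47.1°) cos(-7.2°) cos(7.50°) = -0.0918 + 0.6696 = 0.5778.
θ_z = arccos(0.5778) = 54.70°, so the elevation is 90° − 54.70° = 35.30°.

35.3°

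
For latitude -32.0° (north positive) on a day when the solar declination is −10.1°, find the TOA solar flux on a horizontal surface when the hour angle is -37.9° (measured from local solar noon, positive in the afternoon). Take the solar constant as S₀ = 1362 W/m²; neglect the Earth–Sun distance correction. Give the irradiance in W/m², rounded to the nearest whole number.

1024 W/m²

With φ = -32.0°, δ = -10.1°, H = -37.90°: sin φ sin δ = 0.0929, cos φ cos δ cos H = 0.6588, so cos θ_z = 0.7517.
Top-of-atmosphere irradiance = S₀ cos θ_z = 1362 × 0.7517 = 1023.82 W/m².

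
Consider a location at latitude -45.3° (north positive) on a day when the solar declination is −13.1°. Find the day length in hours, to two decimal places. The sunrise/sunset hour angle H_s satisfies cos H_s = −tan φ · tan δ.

13.81 hours

−tan φ tan δ = −(-1.0105)(-0.2327) = -0.2351; H_s = arccos(-0.2351) = 103.60°.
Day length = 2 H_s / 15° h⁻¹ = 207.20° / 15 = 13.813 h.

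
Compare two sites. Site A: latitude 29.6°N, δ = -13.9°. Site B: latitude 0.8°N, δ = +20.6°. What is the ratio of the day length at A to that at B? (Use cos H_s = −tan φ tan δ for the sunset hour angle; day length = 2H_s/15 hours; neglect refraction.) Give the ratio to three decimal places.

0.907

A: H_s = arccos(−tan 29.6° · tan -13.9°) = 81.92°, so 2H_s/15 = 10.9227 h.
B: H_s = arccos(−tan 0.8° · tan 20.6°) = 90.30°, so 2H_s/15 = 12.0400 h.
Ratio A/B = 10.9227 / 12.0400 = 0.9072.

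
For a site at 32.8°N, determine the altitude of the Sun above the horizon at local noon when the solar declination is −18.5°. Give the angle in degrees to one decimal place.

38.7°

At local solar noon the hour angle is zero, so the elevation is 90° − |φ − δ| = 90° − |32.8° − (-18.5°)| = 90° − 51.3° = 38.7°.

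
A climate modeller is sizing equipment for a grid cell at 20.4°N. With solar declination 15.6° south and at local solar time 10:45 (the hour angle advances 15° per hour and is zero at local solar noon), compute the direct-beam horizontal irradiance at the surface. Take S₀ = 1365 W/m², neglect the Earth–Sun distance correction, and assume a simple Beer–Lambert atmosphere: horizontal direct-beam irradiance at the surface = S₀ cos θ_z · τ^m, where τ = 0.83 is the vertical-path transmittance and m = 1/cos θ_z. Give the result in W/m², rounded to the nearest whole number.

813 W/m²

Hour angle H = 15° × (10.75 − 12) = -18.75°.
With φ = 20.4°, δ = -15.6°, H = -18.75°: sin φ sin δ = -0.0937, cos φ cos δ cos H = 0.8548, so cos θ_z = 0.7611.
Air mass m = 1/cos θ_z = 1/0.7611 = 1.314; τ^m = 0.83^1.314 = 0.7828.
Surface direct beam = 1365 × 0.7611 × 0.7828 = 813.25 W/m².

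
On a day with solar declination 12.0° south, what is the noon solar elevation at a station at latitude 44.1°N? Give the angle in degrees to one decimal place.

33.9°

At local solar noon the hour angle is zero, so the elevation is 90° − |φ − δ| = 90° − |44.1° − (-12.0°)| = 90° − 56.1° = 33.9°.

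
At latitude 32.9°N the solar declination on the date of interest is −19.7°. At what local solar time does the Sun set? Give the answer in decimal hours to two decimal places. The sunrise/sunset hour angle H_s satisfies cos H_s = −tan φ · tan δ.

17.11 h

−tan φ tan δ = −(0.6469)(-0.3581) = 0.2317; H_s = arccos(0.2317) = 76.60°.
Sunset is at 12 + H_s/15 = 12 + 5.107 = 17.107 h local solar time.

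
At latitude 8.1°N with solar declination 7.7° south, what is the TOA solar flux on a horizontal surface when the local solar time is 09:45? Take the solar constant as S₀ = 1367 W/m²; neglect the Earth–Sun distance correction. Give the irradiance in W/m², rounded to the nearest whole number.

1089 W/m²

Hour angle H = 15° × (9.75 − 12) = -33.75°.
With φ = 8.1°, δ = -7.7°, H = -33.75°: sin φ sin δ = -0.0189, cos φ cos δ cos H = 0.8158, so cos θ_z = 0.7969.
Top-of-atmosphere irradiance = S₀ cos θ_z = 1367 × 0.7969 = 1089.36 W/m².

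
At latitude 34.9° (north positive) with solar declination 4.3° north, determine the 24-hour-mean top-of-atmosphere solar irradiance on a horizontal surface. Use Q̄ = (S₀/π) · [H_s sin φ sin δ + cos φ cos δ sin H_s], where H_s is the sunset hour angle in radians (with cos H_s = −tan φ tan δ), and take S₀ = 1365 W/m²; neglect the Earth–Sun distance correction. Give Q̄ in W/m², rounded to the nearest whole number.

The sunset hour angle satisfies cos H_s = −tan φ tan δ = -0.0525, giving H_s = 93.01°. In radians, H_s = 1.6233.
H_s sin φ sin δ = 1.6233 × 0.5721 × 0.0750 = 0.0697.
cos φ cos δ sin H_s = 0.8202 × 0.9972 × 0.9986 = 0.8168.
Q̄ = (1365/π) × (0.0697 + 0.8168) = 434.49 × 0.8865 = 385.18 W/m².

385 W/m²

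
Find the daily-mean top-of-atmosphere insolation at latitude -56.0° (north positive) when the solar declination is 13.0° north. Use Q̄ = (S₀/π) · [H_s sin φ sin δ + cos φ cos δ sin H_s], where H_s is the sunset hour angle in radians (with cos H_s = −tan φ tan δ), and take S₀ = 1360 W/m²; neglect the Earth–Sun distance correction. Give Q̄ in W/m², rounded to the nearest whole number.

123 W/m²

cos H_s = −tan(-56.0°) · tan(13.0°) = 0.3423, so H_s = arccos(0.3423) = 69.98°. In radians, H_s = 1.2214.
H_s sin φ sin δ = 1.2214 × -0.8290 × 0.2250 = -0.2278.
cos φ cos δ sin H_s = 0.5592 × 0.9744 × 0.9396 = 0.5120.
Q̄ = (1360/π) × (-0.2278 + 0.5120) = 432.90 × 0.2842 = 123.03 W/m².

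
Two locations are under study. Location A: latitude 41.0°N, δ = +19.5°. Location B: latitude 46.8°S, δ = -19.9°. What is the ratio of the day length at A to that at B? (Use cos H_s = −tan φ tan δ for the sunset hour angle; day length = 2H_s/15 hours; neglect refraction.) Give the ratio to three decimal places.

A: H_s = arccos(−tan 41.0° · tan 19.5°) = 107.93°, so 2H_s/15 = 14.3907 h.
B: H_s = arccos(−tan -46.8° · tan -19.9°) = 112.67°, so 2H_s/15 = 15.0227 h.
Ratio A/B = 14.3907 / 15.0227 = 0.9579.

0.958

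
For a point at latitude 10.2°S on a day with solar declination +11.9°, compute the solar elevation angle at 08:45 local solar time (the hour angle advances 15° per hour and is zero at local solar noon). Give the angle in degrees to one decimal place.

36.8°

Hour angle H = 15° × (8.75 − 12) = -48.75°.
cos θ_z = sin φ sin δ + cos φ cos δ cos H = (-0.1771)(0.2062) + (0.9842)(0.9785)(0.6593) = 0.5984.
θ_z = arccos(0.5984) = 53.24°, so the elevation is 90° − 53.24° = 36.76°.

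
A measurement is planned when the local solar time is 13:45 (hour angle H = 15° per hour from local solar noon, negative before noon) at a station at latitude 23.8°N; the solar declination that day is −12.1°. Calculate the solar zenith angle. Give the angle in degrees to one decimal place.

44.1°

Hour angle H = 15° × (13.75 − 12) = 26.25°.
With φ = 23.8°, δ = -12.1°, H = 26.25°: sin φ sin δ = -0.0846, cos φ cos δ cos H = 0.8024, so cos θ_z = 0.7178.
θ_z = arccos(0.7178) = 44.13°.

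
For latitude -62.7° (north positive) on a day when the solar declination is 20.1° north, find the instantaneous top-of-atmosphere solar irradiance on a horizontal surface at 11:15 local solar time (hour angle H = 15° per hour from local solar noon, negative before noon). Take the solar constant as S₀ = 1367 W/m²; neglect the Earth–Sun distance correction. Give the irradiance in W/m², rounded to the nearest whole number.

160 W/m²

Hour angle H = 15° × (11.25 − 12) = -11.25°.
With φ = -62.7°, δ = 20.1°, H = -11.25°: sin φ sin δ = -0.3054, cos φ cos δ cos H = 0.4224, so cos θ_z = 0.1170.
Top-of-atmosphere irradiance = S₀ cos θ_z = 1367 × 0.1170 = 159.94 W/m².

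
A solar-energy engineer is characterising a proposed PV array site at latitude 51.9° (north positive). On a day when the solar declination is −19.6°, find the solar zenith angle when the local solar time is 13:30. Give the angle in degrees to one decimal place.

Hour angle H = 15° × (13.5 − 12) = 22.50°.
cos θ_z = sin φ sin δ + cos φ cos δ cos H = (0.7869)(-0.3355) + (0.6170)(0.9421)(0.9239) = 0.2730.
θ_z = arccos(0.2730) = 74.16°.

74.2°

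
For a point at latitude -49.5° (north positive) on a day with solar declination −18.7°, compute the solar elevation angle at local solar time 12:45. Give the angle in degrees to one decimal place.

57.9°

Hour angle H = 15° × (12.75 − 12) = 11.25°.
With φ = -49.5°, δ = -18.7°, H = 11.25°: sin φ sin δ = 0.2438, cos φ cos δ cos H = 0.6033, so cos θ_z = 0.8471.
θ_z = arccos(0.8471) = 32.10°, so the elevation is 90° − 32.10° = 57.90°.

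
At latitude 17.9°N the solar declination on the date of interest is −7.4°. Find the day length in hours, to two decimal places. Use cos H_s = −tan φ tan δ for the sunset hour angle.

−tan φ tan δ = −(0.3230)(-0.1299) = 0.0420; H_s = arccos(0.0420) = 87.59°.
Day length = 2 H_s / 15° h⁻¹ = 175.18° / 15 = 11.679 h.

11.68 hours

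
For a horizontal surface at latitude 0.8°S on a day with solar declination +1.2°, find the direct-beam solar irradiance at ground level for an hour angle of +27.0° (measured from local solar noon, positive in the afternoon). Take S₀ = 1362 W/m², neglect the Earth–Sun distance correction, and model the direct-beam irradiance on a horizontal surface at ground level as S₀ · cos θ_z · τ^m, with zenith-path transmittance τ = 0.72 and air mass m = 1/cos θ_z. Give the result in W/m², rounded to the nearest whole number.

839 W/m²

cos θ_z = sin(-0.8°) sin(1.2°) + cos(-0.8°) cos(1.2°) cos(27.00°) = -0.0003 + 0.8907 = 0.8904.
Air mass m = 1/cos θ_z = 1/0.8904 = 1.123; τ^m = 0.72^1.123 = 0.6915.
Surface direct beam = 1362 × 0.8904 × 0.6915 = 838.60 W/m².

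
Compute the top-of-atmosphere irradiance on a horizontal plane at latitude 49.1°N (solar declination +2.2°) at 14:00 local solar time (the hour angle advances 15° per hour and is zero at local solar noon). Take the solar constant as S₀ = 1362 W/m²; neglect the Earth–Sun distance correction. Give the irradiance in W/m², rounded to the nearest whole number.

811 W/m²

Hour angle H = 15° × (14 − 12) = 30.00°.
With φ = 49.1°, δ = 2.2°, H = 30.00°: sin φ sin δ = 0.0290, cos φ cos δ cos H = 0.5666, so cos θ_z = 0.5956.
Top-of-atmosphere irradiance = S₀ cos θ_z = 1362 × 0.5956 = 811.21 W/m².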